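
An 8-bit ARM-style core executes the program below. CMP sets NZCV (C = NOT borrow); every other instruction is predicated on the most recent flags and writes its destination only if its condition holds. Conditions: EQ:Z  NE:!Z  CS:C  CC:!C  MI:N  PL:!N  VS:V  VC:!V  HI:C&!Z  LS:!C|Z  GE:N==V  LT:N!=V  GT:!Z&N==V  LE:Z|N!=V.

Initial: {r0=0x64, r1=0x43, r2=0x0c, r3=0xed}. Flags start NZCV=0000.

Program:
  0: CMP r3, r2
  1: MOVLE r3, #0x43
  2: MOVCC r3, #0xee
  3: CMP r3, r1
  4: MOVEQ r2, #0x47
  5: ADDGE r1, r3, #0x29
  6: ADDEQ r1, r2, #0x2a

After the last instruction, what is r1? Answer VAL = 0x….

0: ✓ CMP  NZCV=1010
1: ✓ MOVLE  r3←0x43
2: · MOVCC
3: ✓ CMP  NZCV=0110
4: ✓ MOVEQ  r2←0x47
5: ✓ ADDGE  r1←0x6c
6: ✓ ADDEQ  r1←0x71

VAL = 0x71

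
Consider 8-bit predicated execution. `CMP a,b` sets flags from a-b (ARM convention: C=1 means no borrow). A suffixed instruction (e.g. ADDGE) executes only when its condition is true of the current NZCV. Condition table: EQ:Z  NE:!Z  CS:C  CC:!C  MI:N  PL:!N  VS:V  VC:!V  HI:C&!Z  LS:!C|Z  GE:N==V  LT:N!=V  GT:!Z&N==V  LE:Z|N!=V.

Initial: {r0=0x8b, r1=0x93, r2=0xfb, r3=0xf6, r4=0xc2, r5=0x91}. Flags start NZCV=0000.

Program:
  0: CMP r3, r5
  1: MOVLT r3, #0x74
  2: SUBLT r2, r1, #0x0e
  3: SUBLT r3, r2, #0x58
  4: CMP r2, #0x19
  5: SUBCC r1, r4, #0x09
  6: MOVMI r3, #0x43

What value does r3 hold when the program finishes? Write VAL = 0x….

VAL = 0x43

[0] flags=0010 → (cmp)
[1] flags=0010 LT?F → skip
[2] flags=0010 LT?F → skip
[3] flags=0010 LT?F → skip
[4] flags=1010 → (cmp)
[5] flags=1010 CC?F → skip
[6] flags=1010 MI?T → r3=0x43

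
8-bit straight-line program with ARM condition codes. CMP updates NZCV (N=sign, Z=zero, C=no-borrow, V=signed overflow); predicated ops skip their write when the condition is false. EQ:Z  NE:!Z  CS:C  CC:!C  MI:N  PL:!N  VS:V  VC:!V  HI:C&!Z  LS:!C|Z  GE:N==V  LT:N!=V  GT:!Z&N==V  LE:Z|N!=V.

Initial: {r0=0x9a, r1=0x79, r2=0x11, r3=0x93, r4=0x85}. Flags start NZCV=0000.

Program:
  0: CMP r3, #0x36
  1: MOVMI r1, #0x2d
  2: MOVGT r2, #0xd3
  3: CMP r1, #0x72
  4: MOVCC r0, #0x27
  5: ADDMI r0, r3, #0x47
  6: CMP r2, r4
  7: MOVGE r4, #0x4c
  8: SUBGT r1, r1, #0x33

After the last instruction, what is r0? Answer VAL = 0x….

[0] flags=0011 → (cmp)
[1] flags=0011 MI?F → skip
[2] flags=0011 GT?F → skip
[3] flags=0010 → (cmp)
[4] flags=0010 CC?F → skip
[5] flags=0010 MI?F → skip
[6] flags=1001 → (cmp)
[7] flags=1001 GE?T → r4=0x4c
[8] flags=1001 GT?T → r1=0x46

VAL = 0x9a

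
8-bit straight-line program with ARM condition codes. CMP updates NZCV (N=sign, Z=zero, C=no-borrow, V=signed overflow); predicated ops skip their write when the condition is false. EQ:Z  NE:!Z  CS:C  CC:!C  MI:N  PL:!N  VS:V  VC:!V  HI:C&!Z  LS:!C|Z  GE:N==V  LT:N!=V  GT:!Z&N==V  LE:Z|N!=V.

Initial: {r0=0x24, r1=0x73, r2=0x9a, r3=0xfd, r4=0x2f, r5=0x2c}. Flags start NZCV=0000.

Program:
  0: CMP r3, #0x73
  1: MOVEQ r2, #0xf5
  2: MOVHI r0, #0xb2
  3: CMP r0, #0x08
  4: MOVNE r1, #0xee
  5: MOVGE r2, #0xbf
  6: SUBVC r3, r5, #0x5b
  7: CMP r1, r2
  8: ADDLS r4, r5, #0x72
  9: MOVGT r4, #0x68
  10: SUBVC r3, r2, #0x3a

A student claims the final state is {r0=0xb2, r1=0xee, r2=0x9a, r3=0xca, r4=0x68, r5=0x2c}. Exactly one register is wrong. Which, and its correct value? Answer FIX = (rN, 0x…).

[0] flags=1010 → (cmp)
[1] flags=1010 EQ?F → skip
[2] flags=1010 HI?T → r0=0xb2
[3] flags=1010 → (cmp)
[4] flags=1010 NE?T → r1=0xee
[5] flags=1010 GE?F → skip
[6] flags=1010 VC?T → r3=0xd1
[7] flags=0010 → (cmp)
[8] flags=0010 LS?F → skip
[9] flags=0010 GT?T → r4=0x68
[10] flags=0010 VC?T → r3=0x60

FIX = (r3, 0x60)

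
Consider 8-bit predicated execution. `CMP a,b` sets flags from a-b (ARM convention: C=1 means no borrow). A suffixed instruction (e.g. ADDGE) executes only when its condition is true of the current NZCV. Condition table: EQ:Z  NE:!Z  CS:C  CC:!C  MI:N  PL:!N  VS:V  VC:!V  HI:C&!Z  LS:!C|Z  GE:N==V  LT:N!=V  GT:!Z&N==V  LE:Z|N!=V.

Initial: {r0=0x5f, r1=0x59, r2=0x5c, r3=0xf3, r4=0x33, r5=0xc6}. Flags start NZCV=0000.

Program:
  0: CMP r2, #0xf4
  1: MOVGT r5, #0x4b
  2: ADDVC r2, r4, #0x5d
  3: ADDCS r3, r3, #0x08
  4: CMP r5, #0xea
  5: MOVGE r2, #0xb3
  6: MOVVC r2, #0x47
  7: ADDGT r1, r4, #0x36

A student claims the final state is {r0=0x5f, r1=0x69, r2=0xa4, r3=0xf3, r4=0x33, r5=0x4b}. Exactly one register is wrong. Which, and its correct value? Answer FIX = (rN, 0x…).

[0] flags=0000 → (cmp)
[1] flags=0000 GT?T → r5=0x4b
[2] flags=0000 VC?T → r2=0x90
[3] flags=0000 CS?F → skip
[4] flags=0000 → (cmp)
[5] flags=0000 GE?T → r2=0xb3
[6] flags=0000 VC?T → r2=0x47
[7] flags=0000 GT?T → r1=0x69

FIX = (r2, 0x47)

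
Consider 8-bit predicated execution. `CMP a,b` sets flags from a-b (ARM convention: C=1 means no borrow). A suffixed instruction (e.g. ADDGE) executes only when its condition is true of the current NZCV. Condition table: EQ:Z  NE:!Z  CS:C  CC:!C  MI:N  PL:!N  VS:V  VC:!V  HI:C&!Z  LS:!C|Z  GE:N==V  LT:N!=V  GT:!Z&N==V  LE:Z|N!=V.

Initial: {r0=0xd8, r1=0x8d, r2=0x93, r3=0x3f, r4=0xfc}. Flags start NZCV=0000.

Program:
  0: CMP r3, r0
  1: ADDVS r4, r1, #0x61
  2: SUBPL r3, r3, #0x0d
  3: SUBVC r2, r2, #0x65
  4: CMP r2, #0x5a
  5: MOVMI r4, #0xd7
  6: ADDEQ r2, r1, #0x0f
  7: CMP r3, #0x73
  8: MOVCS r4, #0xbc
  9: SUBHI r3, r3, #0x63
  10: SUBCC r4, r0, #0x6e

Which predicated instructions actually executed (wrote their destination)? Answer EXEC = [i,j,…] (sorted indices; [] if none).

[0] flags=0000 → (cmp)
[1] flags=0000 VS?F → skip
[2] flags=0000 PL?T → r3=0x32
[3] flags=0000 VC?T → r2=0x2e
[4] flags=1000 → (cmp)
[5] flags=1000 MI?T → r4=0xd7
[6] flags=1000 EQ?F → skip
[7] flags=1000 → (cmp)
[8] flags=1000 CS?F → skip
[9] flags=1000 HI?F → skip
[10] flags=1000 CC?T → r4=0x6a

EXEC = [2,3,5,10]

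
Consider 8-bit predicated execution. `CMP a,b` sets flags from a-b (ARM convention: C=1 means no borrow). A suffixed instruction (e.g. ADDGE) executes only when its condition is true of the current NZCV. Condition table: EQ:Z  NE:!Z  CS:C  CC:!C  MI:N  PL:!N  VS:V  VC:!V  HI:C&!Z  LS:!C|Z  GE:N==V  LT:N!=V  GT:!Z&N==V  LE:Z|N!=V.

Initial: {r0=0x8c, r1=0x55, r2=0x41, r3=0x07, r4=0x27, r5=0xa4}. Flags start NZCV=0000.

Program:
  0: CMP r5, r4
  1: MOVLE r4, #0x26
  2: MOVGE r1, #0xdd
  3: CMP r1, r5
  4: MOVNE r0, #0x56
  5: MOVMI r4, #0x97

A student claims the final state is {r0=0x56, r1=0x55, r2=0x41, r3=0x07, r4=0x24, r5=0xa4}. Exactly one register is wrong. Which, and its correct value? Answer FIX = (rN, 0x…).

FIX = (r4, 0x97)

[0] flags=0011 → (cmp)
[1] flags=0011 LE?T → r4=0x26
[2] flags=0011 GE?F → skip
[3] flags=1001 → (cmp)
[4] flags=1001 NE?T → r0=0x56
[5] flags=1001 MI?T → r4=0x97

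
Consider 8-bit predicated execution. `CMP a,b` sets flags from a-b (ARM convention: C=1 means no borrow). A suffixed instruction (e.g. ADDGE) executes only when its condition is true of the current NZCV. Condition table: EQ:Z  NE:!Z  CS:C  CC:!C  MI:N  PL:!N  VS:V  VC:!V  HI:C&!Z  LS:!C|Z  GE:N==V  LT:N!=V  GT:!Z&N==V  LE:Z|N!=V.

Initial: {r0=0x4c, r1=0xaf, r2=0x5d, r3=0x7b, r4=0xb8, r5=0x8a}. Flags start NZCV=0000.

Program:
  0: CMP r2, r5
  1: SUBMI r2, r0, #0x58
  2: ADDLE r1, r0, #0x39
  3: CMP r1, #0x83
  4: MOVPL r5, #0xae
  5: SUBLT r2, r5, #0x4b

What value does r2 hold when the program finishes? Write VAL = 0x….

VAL = 0xf4

0: ✓ CMP  NZCV=1001
1: ✓ SUBMI  r2←0xf4
2: · ADDLE
3: ✓ CMP  NZCV=0010
4: ✓ MOVPL  r5←0xae
5: · SUBLT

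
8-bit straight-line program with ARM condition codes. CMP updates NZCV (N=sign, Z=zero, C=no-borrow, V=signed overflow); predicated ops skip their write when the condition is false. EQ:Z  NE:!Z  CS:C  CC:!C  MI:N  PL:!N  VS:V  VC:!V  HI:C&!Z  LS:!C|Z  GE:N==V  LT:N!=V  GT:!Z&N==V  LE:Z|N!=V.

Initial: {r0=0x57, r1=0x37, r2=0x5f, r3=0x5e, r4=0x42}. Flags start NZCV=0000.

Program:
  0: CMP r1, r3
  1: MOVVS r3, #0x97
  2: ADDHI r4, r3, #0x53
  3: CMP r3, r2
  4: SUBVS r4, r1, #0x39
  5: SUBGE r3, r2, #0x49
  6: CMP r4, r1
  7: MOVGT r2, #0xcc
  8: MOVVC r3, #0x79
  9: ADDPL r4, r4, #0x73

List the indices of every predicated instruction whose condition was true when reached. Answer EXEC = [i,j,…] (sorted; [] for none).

[0] flags=1000 → (cmp)
[1] flags=1000 VS?F → skip
[2] flags=1000 HI?F → skip
[3] flags=1000 → (cmp)
[4] flags=1000 VS?F → skip
[5] flags=1000 GE?F → skip
[6] flags=0010 → (cmp)
[7] flags=0010 GT?T → r2=0xcc
[8] flags=0010 VC?T → r3=0x79
[9] flags=0010 PL?T → r4=0xb5

EXEC = [7,8,9]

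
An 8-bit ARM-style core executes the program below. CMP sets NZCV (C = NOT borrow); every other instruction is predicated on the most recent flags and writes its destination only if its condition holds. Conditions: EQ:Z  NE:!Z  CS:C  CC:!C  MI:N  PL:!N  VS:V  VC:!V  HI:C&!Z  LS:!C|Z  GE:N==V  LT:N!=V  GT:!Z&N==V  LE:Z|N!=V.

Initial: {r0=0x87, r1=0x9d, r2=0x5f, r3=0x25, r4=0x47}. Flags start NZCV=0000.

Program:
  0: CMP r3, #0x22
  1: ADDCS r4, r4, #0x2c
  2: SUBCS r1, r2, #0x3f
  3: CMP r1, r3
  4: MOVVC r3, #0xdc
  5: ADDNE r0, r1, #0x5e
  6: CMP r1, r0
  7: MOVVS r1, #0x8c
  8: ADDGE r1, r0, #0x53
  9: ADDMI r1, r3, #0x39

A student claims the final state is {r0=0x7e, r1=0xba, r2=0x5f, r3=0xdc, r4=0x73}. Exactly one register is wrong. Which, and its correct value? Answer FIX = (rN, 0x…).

0: ✓ CMP  NZCV=0010
1: ✓ ADDCS  r4←0x73
2: ✓ SUBCS  r1←0x20
3: ✓ CMP  NZCV=1000
4: ✓ MOVVC  r3←0xdc
5: ✓ ADDNE  r0←0x7e
6: ✓ CMP  NZCV=1000
7: · MOVVS
8: · ADDGE
9: ✓ ADDMI  r1←0x15

FIX = (r1, 0x15)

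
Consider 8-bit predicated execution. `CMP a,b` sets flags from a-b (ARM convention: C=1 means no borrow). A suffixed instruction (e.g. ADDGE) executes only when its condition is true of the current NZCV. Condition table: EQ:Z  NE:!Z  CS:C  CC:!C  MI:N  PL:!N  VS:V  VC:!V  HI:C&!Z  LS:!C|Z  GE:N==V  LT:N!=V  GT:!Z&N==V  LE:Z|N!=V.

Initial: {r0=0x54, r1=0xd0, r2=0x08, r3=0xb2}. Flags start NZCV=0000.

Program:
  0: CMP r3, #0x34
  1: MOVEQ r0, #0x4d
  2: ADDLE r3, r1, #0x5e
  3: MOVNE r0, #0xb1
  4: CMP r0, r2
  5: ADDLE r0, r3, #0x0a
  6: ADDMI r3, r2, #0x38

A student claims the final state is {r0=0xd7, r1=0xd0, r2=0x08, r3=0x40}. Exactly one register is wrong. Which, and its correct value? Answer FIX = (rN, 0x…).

FIX = (r0, 0x38)

[0] flags=0011 → (cmp)
[1] flags=0011 EQ?F → skip
[2] flags=0011 LE?T → r3=0x2e
[3] flags=0011 NE?T → r0=0xb1
[4] flags=1010 → (cmp)
[5] flags=1010 LE?T → r0=0x38
[6] flags=1010 MI?T → r3=0x40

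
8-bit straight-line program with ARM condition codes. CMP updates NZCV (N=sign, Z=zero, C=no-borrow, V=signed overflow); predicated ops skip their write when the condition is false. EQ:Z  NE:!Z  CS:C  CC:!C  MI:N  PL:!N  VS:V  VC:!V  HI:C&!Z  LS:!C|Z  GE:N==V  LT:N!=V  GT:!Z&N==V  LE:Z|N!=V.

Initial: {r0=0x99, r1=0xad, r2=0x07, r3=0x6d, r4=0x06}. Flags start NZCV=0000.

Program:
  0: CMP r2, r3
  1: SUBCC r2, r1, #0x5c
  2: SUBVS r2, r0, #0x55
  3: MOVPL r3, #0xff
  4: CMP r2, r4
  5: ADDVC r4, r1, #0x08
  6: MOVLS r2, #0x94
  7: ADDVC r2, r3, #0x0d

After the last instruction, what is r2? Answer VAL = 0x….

VAL = 0x7a

0: ✓ CMP  NZCV=1000
1: ✓ SUBCC  r2←0x51
2: · SUBVS
3: · MOVPL
4: ✓ CMP  NZCV=0010
5: ✓ ADDVC  r4←0xb5
6: · MOVLS
7: ✓ ADDVC  r2←0x7a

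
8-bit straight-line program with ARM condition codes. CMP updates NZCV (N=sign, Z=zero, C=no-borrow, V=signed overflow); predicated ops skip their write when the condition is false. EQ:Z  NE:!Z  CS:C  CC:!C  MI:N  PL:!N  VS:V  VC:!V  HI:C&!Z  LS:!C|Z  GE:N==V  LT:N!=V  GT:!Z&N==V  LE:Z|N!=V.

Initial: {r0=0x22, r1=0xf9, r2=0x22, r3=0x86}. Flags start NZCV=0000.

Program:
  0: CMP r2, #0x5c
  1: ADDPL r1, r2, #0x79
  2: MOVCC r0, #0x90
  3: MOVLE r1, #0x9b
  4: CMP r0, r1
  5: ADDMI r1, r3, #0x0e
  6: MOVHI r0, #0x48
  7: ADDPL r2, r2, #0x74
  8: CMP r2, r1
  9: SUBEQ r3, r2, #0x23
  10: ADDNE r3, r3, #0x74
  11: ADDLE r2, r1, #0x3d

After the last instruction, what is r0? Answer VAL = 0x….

VAL = 0x90

0: ✓ CMP  NZCV=1000
1: · ADDPL
2: ✓ MOVCC  r0←0x90
3: ✓ MOVLE  r1←0x9b
4: ✓ CMP  NZCV=1000
5: ✓ ADDMI  r1←0x94
6: · MOVHI
7: · ADDPL
8: ✓ CMP  NZCV=1001
9: · SUBEQ
10: ✓ ADDNE  r3←0xfa
11: · ADDLE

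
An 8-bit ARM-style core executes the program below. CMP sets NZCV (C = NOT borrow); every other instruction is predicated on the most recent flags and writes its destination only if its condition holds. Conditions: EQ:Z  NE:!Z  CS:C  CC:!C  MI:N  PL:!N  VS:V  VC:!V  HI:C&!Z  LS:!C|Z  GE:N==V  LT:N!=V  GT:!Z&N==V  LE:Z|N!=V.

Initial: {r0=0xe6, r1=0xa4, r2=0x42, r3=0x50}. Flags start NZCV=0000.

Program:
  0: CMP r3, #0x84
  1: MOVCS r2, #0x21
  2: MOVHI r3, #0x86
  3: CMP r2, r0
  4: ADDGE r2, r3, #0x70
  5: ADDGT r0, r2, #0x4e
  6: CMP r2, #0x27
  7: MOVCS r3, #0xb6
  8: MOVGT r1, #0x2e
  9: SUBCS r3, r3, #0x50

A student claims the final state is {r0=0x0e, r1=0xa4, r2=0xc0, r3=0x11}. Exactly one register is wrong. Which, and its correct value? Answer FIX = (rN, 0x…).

FIX = (r3, 0x66)

[0] flags=1001 → (cmp)
[1] flags=1001 CS?F → skip
[2] flags=1001 HI?F → skip
[3] flags=0000 → (cmp)
[4] flags=0000 GE?T → r2=0xc0
[5] flags=0000 GT?T → r0=0x0e
[6] flags=1010 → (cmp)
[7] flags=1010 CS?T → r3=0xb6
[8] flags=1010 GT?F → skip
[9] flags=1010 CS?T → r3=0x66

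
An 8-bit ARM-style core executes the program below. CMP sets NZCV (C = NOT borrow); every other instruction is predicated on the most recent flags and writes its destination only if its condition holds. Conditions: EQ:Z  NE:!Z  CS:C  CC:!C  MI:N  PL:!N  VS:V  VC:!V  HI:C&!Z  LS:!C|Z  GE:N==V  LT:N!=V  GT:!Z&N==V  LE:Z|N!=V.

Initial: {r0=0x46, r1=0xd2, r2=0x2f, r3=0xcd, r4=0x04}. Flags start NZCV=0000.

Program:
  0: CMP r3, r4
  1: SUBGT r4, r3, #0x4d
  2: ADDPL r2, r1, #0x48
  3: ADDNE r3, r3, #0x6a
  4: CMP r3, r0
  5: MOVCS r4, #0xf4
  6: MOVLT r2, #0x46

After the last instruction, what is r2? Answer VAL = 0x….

VAL = 0x46

0: ✓ CMP  NZCV=1010
1: · SUBGT
2: · ADDPL
3: ✓ ADDNE  r3←0x37
4: ✓ CMP  NZCV=1000
5: · MOVCS
6: ✓ MOVLT  r2←0x46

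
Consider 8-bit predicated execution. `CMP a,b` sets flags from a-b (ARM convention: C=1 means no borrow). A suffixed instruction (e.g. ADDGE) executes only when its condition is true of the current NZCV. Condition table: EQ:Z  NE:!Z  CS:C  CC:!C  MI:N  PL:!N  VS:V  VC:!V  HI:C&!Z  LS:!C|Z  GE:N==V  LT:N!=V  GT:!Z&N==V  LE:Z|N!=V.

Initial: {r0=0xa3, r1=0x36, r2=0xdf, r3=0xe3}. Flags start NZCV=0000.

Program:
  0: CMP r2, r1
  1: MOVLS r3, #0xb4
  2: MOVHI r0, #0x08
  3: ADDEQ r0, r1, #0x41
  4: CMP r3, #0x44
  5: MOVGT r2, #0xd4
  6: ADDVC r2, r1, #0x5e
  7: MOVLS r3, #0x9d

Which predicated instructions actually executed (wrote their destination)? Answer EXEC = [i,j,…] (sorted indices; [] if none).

EXEC = [2,6]

0: ✓ CMP  NZCV=1010
1: · MOVLS
2: ✓ MOVHI  r0←0x08
3: · ADDEQ
4: ✓ CMP  NZCV=1010
5: · MOVGT
6: ✓ ADDVC  r2←0x94
7: · MOVLS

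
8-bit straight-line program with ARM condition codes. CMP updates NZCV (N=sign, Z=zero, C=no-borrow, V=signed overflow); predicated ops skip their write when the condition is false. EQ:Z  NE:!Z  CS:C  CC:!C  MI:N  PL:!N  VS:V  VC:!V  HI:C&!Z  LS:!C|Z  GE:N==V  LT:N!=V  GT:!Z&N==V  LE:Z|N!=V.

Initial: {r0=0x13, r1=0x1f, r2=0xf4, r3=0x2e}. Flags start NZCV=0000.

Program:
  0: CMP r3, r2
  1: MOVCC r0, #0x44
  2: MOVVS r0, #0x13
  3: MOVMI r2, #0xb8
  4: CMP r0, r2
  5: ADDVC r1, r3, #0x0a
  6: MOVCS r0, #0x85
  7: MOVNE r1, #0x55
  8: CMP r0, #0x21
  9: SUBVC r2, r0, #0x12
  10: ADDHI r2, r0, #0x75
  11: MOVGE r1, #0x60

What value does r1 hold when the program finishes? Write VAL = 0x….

VAL = 0x60

[0] flags=0000 → (cmp)
[1] flags=0000 CC?T → r0=0x44
[2] flags=0000 VS?F → skip
[3] flags=0000 MI?F → skip
[4] flags=0000 → (cmp)
[5] flags=0000 VC?T → r1=0x38
[6] flags=0000 CS?F → skip
[7] flags=0000 NE?T → r1=0x55
[8] flags=0010 → (cmp)
[9] flags=0010 VC?T → r2=0x32
[10] flags=0010 HI?T → r2=0xb9
[11] flags=0010 GE?T → r1=0x60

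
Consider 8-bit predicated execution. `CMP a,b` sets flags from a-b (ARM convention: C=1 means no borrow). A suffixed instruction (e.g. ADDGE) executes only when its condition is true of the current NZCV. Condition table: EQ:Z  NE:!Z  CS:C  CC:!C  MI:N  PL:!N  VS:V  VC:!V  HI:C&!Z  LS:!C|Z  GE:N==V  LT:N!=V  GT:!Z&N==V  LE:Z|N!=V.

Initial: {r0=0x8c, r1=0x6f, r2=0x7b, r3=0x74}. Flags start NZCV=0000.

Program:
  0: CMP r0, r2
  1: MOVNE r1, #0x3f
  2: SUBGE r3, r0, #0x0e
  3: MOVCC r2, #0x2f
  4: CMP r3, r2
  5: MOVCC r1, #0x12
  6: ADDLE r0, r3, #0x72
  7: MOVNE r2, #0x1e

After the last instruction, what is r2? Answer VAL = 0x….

VAL = 0x1e

[0] flags=0011 → (cmp)
[1] flags=0011 NE?T → r1=0x3f
[2] flags=0011 GE?F → skip
[3] flags=0011 CC?F → skip
[4] flags=1000 → (cmp)
[5] flags=1000 CC?T → r1=0x12
[6] flags=1000 LE?T → r0=0xe6
[7] flags=1000 NE?T → r2=0x1e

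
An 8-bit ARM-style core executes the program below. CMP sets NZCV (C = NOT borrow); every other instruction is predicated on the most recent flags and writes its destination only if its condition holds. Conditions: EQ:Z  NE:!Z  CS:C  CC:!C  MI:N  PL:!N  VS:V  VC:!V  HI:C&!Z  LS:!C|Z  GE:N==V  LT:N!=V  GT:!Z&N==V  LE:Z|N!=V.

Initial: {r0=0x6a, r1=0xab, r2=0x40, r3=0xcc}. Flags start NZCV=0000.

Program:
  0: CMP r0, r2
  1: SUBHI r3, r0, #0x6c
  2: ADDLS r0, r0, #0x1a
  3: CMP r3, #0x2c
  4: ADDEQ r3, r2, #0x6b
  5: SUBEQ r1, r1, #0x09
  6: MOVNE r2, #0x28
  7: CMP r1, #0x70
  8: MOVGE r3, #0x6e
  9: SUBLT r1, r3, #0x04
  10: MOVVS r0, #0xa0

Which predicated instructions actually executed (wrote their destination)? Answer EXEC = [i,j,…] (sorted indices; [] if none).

[0] flags=0010 → (cmp)
[1] flags=0010 HI?T → r3=0xfe
[2] flags=0010 LS?F → skip
[3] flags=1010 → (cmp)
[4] flags=1010 EQ?F → skip
[5] flags=1010 EQ?F → skip
[6] flags=1010 NE?T → r2=0x28
[7] flags=0011 → (cmp)
[8] flags=0011 GE?F → skip
[9] flags=0011 LT?T → r1=0xfa
[10] flags=0011 VS?T → r0=0xa0

EXEC = [1,6,9,10]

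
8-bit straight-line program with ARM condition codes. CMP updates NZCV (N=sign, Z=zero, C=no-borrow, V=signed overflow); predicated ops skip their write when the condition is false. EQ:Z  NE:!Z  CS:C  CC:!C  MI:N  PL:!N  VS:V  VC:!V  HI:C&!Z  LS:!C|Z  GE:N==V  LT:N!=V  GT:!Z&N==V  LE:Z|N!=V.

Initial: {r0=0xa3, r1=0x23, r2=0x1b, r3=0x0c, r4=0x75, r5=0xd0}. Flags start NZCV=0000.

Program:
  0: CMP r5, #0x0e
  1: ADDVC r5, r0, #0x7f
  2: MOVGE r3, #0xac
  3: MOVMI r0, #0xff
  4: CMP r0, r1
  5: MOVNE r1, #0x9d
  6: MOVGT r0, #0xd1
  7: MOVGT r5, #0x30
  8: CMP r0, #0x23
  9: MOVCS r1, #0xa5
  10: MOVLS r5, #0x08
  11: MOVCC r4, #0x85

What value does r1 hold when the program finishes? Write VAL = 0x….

[0] flags=1010 → (cmp)
[1] flags=1010 VC?T → r5=0x22
[2] flags=1010 GE?F → skip
[3] flags=1010 MI?T → r0=0xff
[4] flags=1010 → (cmp)
[5] flags=1010 NE?T → r1=0x9d
[6] flags=1010 GT?F → skip
[7] flags=1010 GT?F → skip
[8] flags=1010 → (cmp)
[9] flags=1010 CS?T → r1=0xa5
[10] flags=1010 LS?F → skip
[11] flags=1010 CC?F → skip

VAL = 0xa5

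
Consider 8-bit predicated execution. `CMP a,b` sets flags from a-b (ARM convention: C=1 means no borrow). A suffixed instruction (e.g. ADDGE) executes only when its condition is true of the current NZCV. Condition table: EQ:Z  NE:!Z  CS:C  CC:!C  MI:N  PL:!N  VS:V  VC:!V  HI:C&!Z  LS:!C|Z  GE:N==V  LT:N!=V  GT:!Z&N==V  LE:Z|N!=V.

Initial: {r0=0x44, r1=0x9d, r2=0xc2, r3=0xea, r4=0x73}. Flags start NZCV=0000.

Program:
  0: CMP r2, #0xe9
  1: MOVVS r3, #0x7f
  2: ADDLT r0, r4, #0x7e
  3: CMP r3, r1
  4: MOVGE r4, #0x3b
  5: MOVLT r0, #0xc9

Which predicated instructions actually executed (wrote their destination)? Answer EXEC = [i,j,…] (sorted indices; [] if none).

EXEC = [2,4]

0: ✓ CMP  NZCV=1000
1: · MOVVS
2: ✓ ADDLT  r0←0xf1
3: ✓ CMP  NZCV=0010
4: ✓ MOVGE  r4←0x3b
5: · MOVLT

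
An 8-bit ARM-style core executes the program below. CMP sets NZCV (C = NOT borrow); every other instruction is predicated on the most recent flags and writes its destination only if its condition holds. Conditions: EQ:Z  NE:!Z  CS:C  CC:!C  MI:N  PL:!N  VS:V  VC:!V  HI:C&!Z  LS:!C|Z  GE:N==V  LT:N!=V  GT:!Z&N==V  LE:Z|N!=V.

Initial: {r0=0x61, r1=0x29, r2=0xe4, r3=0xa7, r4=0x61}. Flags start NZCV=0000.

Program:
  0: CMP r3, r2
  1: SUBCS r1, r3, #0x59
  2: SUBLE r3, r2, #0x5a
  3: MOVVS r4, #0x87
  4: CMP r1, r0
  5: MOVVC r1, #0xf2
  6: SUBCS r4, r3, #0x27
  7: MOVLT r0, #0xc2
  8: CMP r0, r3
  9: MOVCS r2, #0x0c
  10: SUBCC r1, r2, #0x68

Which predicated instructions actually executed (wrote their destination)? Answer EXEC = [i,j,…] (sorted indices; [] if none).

EXEC = [2,5,7,9]

0: ✓ CMP  NZCV=1000
1: · SUBCS
2: ✓ SUBLE  r3←0x8a
3: · MOVVS
4: ✓ CMP  NZCV=1000
5: ✓ MOVVC  r1←0xf2
6: · SUBCS
7: ✓ MOVLT  r0←0xc2
8: ✓ CMP  NZCV=0010
9: ✓ MOVCS  r2←0x0c
10: · SUBCC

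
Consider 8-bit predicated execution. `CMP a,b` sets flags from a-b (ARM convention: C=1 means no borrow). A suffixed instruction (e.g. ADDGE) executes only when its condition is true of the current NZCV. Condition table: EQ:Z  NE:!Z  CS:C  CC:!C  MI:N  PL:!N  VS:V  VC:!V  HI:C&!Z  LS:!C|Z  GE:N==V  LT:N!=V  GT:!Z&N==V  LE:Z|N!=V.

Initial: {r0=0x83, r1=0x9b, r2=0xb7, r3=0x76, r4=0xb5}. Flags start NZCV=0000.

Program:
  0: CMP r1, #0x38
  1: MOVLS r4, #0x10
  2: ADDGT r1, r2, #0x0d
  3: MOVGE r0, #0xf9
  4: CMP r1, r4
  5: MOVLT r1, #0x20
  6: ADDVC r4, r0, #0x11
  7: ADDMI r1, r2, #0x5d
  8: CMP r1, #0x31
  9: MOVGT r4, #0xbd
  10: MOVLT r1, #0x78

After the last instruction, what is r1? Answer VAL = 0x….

0: ✓ CMP  NZCV=0011
1: · MOVLS
2: · ADDGT
3: · MOVGE
4: ✓ CMP  NZCV=1000
5: ✓ MOVLT  r1←0x20
6: ✓ ADDVC  r4←0x94
7: ✓ ADDMI  r1←0x14
8: ✓ CMP  NZCV=1000
9: · MOVGT
10: ✓ MOVLT  r1←0x78

VAL = 0x78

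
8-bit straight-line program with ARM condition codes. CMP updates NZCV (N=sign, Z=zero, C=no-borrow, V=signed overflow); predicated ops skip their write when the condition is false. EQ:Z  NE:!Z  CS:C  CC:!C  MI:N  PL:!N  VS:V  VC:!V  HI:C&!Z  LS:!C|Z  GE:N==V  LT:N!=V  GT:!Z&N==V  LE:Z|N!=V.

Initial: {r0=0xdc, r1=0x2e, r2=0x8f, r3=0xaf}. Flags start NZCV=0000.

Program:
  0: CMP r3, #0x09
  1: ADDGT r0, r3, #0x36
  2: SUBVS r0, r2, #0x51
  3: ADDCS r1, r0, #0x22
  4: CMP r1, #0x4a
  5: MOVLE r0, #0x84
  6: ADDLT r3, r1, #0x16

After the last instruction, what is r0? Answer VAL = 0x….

[0] flags=1010 → (cmp)
[1] flags=1010 GT?F → skip
[2] flags=1010 VS?F → skip
[3] flags=1010 CS?T → r1=0xfe
[4] flags=1010 → (cmp)
[5] flags=1010 LE?T → r0=0x84
[6] flags=1010 LT?T → r3=0x14

VAL = 0x84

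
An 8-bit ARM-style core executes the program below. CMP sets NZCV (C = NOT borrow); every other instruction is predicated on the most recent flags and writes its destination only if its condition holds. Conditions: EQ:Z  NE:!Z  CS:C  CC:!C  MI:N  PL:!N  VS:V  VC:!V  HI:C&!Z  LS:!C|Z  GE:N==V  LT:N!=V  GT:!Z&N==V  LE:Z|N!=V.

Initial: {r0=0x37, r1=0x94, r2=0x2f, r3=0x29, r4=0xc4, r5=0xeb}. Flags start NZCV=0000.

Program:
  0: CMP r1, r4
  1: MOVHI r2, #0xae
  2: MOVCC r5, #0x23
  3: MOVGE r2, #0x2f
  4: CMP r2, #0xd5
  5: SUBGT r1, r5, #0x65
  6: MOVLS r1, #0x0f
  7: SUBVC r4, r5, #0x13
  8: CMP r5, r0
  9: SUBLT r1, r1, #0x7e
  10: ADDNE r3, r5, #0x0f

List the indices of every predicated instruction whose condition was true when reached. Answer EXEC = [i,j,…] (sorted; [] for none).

EXEC = [2,5,6,7,9,10]

[0] flags=1000 → (cmp)
[1] flags=1000 HI?F → skip
[2] flags=1000 CC?T → r5=0x23
[3] flags=1000 GE?F → skip
[4] flags=0000 → (cmp)
[5] flags=0000 GT?T → r1=0xbe
[6] flags=0000 LS?T → r1=0x0f
[7] flags=0000 VC?T → r4=0x10
[8] flags=1000 → (cmp)
[9] flags=1000 LT?T → r1=0x91
[10] flags=1000 NE?T → r3=0x32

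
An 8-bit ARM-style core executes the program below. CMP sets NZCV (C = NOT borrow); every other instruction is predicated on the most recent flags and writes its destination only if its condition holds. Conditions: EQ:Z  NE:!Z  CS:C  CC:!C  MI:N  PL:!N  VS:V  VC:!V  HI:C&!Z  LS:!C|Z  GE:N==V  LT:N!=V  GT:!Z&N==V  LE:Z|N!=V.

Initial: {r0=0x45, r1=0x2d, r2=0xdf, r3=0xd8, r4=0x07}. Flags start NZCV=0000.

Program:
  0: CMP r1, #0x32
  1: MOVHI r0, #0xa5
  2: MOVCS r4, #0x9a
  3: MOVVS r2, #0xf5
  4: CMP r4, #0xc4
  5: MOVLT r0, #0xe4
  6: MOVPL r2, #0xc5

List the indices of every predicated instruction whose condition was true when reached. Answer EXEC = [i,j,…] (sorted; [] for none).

[0] flags=1000 → (cmp)
[1] flags=1000 HI?F → skip
[2] flags=1000 CS?F → skip
[3] flags=1000 VS?F → skip
[4] flags=0000 → (cmp)
[5] flags=0000 LT?F → skip
[6] flags=0000 PL?T → r2=0xc5

EXEC = [6]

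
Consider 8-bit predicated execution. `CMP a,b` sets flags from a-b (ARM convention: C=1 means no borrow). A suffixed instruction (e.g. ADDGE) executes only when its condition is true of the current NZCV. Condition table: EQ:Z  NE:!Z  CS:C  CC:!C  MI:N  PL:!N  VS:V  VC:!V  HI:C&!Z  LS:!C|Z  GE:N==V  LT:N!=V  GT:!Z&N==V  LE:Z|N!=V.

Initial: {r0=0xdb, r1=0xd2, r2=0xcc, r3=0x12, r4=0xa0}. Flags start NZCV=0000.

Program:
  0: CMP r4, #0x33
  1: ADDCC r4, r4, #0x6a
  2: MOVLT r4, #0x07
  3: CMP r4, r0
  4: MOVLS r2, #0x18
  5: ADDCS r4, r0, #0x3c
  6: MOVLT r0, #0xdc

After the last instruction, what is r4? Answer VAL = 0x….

[0] flags=0011 → (cmp)
[1] flags=0011 CC?F → skip
[2] flags=0011 LT?T → r4=0x07
[3] flags=0000 → (cmp)
[4] flags=0000 LS?T → r2=0x18
[5] flags=0000 CS?F → skip
[6] flags=0000 LT?F → skip

VAL = 0x07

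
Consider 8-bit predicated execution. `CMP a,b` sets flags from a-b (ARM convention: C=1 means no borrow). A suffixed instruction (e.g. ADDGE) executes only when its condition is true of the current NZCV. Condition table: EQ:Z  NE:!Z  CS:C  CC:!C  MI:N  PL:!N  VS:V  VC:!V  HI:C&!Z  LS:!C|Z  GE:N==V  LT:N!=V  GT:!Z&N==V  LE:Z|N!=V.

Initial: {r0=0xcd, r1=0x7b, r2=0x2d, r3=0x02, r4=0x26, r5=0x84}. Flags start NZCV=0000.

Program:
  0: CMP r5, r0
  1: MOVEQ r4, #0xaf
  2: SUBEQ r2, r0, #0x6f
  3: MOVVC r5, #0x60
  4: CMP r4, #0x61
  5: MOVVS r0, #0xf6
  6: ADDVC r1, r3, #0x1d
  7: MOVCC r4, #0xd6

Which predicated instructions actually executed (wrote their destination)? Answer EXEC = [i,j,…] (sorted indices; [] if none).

[0] flags=1000 → (cmp)
[1] flags=1000 EQ?F → skip
[2] flags=1000 EQ?F → skip
[3] flags=1000 VC?T → r5=0x60
[4] flags=1000 → (cmp)
[5] flags=1000 VS?F → skip
[6] flags=1000 VC?T → r1=0x1f
[7] flags=1000 CC?T → r4=0xd6

EXEC = [3,6,7]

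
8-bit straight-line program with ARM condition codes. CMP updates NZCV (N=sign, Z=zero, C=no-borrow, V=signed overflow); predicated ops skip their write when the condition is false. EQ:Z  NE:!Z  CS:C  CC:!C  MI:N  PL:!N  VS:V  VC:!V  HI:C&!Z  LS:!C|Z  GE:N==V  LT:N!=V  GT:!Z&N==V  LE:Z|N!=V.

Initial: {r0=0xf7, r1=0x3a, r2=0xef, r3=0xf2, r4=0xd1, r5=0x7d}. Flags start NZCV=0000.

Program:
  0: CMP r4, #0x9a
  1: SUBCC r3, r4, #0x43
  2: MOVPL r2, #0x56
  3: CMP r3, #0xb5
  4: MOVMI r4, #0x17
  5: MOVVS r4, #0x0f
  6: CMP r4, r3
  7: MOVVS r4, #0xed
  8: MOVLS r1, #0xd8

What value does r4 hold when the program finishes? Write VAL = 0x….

[0] flags=0010 → (cmp)
[1] flags=0010 CC?F → skip
[2] flags=0010 PL?T → r2=0x56
[3] flags=0010 → (cmp)
[4] flags=0010 MI?F → skip
[5] flags=0010 VS?F → skip
[6] flags=1000 → (cmp)
[7] flags=1000 VS?F → skip
[8] flags=1000 LS?T → r1=0xd8

VAL = 0xd1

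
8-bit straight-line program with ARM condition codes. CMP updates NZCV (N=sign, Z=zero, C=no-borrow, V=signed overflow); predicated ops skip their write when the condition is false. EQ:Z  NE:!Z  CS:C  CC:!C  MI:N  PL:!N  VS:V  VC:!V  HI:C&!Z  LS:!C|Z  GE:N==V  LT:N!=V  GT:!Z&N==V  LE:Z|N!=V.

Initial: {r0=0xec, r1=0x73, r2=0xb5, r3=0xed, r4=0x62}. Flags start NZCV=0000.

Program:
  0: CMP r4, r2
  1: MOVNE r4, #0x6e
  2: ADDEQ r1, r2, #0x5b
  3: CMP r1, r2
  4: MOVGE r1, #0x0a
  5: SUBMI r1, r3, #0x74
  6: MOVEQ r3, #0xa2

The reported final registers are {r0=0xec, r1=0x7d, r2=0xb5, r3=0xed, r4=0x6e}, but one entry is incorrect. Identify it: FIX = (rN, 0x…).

0: ✓ CMP  NZCV=1001
1: ✓ MOVNE  r4←0x6e
2: · ADDEQ
3: ✓ CMP  NZCV=1001
4: ✓ MOVGE  r1←0x0a
5: ✓ SUBMI  r1←0x79
6: · MOVEQ

FIX = (r1, 0x79)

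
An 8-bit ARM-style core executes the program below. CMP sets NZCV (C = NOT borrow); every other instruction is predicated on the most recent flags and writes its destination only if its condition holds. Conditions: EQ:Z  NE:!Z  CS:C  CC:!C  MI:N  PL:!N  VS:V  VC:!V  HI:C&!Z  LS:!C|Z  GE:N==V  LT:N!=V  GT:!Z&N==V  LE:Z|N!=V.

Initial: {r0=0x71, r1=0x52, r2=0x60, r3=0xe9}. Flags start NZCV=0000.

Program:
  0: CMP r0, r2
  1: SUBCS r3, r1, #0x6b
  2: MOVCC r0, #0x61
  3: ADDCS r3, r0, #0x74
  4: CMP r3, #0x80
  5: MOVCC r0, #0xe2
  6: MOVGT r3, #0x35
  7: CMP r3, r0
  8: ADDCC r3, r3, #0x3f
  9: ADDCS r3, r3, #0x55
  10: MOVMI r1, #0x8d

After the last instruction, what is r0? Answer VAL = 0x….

0: ✓ CMP  NZCV=0010
1: ✓ SUBCS  r3←0xe7
2: · MOVCC
3: ✓ ADDCS  r3←0xe5
4: ✓ CMP  NZCV=0010
5: · MOVCC
6: ✓ MOVGT  r3←0x35
7: ✓ CMP  NZCV=1000
8: ✓ ADDCC  r3←0x74
9: · ADDCS
10: ✓ MOVMI  r1←0x8d

VAL = 0x71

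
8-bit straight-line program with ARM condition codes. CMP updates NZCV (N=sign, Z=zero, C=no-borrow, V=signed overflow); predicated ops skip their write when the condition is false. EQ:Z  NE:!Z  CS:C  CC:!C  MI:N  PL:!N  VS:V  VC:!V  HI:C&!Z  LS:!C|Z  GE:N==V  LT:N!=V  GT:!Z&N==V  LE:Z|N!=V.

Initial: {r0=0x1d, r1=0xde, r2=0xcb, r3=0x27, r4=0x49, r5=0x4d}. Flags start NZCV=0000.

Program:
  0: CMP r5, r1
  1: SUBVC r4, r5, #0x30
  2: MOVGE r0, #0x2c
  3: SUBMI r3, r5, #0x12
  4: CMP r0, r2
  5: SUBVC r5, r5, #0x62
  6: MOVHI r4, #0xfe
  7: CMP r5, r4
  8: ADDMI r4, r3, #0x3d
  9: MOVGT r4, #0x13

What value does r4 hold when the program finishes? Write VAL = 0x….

VAL = 0x64

[0] flags=0000 → (cmp)
[1] flags=0000 VC?T → r4=0x1d
[2] flags=0000 GE?T → r0=0x2c
[3] flags=0000 MI?F → skip
[4] flags=0000 → (cmp)
[5] flags=0000 VC?T → r5=0xeb
[6] flags=0000 HI?F → skip
[7] flags=1010 → (cmp)
[8] flags=1010 MI?T → r4=0x64
[9] flags=1010 GT?F → skip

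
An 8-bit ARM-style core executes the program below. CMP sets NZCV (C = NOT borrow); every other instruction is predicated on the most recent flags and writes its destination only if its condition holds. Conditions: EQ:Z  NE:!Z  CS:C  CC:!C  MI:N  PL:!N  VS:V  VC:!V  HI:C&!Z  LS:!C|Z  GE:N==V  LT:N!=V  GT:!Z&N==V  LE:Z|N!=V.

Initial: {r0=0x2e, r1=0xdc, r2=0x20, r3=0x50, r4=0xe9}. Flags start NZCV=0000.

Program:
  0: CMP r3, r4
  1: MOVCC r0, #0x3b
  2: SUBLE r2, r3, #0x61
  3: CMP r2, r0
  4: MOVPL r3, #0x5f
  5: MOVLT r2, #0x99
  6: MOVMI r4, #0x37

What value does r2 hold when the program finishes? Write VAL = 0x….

0: ✓ CMP  NZCV=0000
1: ✓ MOVCC  r0←0x3b
2: · SUBLE
3: ✓ CMP  NZCV=1000
4: · MOVPL
5: ✓ MOVLT  r2←0x99
6: ✓ MOVMI  r4←0x37

VAL = 0x99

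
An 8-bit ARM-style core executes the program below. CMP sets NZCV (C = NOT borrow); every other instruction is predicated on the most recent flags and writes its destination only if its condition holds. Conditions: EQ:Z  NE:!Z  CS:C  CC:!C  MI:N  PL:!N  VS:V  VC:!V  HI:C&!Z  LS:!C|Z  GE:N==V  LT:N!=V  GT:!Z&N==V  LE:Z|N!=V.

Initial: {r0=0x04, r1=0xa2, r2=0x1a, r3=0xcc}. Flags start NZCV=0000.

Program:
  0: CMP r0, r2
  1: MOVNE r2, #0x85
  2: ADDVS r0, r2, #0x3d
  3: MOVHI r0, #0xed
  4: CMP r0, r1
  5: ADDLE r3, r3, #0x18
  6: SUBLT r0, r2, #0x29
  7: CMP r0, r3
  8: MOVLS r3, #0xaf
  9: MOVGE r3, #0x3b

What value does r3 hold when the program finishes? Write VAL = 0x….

[0] flags=1000 → (cmp)
[1] flags=1000 NE?T → r2=0x85
[2] flags=1000 VS?F → skip
[3] flags=1000 HI?F → skip
[4] flags=0000 → (cmp)
[5] flags=0000 LE?F → skip
[6] flags=0000 LT?F → skip
[7] flags=0000 → (cmp)
[8] flags=0000 LS?T → r3=0xaf
[9] flags=0000 GE?T → r3=0x3b

VAL = 0x3b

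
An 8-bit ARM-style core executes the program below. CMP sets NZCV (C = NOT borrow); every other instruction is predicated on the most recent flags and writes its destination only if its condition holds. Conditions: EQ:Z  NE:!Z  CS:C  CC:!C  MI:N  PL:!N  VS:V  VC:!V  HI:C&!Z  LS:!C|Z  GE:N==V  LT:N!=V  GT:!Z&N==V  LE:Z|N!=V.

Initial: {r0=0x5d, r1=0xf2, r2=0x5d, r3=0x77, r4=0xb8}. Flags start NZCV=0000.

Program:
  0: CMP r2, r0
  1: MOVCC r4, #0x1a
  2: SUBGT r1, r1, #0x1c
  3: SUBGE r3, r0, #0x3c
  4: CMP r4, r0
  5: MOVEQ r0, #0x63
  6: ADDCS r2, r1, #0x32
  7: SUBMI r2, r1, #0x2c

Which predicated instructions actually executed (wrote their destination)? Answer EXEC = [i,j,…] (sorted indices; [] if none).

[0] flags=0110 → (cmp)
[1] flags=0110 CC?F → skip
[2] flags=0110 GT?F → skip
[3] flags=0110 GE?T → r3=0x21
[4] flags=0011 → (cmp)
[5] flags=0011 EQ?F → skip
[6] flags=0011 CS?T → r2=0x24
[7] flags=0011 MI?F → skip

EXEC = [3,6]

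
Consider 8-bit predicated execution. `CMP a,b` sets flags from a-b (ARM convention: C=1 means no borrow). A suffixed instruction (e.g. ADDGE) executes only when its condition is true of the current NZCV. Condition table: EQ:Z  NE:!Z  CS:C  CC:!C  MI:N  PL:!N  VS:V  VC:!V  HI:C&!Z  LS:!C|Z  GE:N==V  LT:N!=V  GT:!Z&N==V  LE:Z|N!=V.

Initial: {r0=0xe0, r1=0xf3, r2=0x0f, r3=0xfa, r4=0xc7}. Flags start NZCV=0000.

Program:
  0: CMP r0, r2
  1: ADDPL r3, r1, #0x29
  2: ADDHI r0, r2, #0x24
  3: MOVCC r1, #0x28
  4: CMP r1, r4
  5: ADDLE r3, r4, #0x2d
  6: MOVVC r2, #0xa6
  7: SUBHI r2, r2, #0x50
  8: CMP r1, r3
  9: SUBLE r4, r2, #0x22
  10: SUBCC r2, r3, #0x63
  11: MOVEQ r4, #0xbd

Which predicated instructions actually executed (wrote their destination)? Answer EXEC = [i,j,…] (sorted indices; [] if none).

0: ✓ CMP  NZCV=1010
1: · ADDPL
2: ✓ ADDHI  r0←0x33
3: · MOVCC
4: ✓ CMP  NZCV=0010
5: · ADDLE
6: ✓ MOVVC  r2←0xa6
7: ✓ SUBHI  r2←0x56
8: ✓ CMP  NZCV=1000
9: ✓ SUBLE  r4←0x34
10: ✓ SUBCC  r2←0x97
11: · MOVEQ

EXEC = [2,6,7,9,10]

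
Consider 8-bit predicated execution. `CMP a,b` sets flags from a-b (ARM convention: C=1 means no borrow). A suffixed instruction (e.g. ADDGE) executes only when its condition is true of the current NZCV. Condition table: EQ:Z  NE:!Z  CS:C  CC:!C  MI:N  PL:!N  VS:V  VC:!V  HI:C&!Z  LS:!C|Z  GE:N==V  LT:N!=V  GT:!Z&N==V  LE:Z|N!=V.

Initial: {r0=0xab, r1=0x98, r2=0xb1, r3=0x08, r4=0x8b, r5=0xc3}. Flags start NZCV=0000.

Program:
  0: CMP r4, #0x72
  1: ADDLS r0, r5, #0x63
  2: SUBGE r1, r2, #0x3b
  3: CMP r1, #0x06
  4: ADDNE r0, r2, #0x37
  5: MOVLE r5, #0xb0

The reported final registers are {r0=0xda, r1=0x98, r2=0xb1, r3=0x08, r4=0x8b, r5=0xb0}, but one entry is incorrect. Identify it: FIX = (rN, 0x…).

FIX = (r0, 0xe8)

0: ✓ CMP  NZCV=0011
1: · ADDLS
2: · SUBGE
3: ✓ CMP  NZCV=1010
4: ✓ ADDNE  r0←0xe8
5: ✓ MOVLE  r5←0xb0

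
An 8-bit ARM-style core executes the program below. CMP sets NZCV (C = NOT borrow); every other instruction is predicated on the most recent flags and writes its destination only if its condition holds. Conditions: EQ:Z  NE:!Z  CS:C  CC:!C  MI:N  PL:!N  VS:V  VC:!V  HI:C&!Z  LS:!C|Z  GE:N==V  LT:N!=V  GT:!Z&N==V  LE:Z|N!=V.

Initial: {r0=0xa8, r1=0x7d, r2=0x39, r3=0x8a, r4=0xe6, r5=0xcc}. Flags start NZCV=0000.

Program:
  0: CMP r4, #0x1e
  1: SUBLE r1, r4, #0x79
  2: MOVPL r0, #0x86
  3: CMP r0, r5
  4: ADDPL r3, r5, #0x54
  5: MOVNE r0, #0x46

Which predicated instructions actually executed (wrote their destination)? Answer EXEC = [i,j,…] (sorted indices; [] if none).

EXEC = [1,5]

[0] flags=1010 → (cmp)
[1] flags=1010 LE?T → r1=0x6d
[2] flags=1010 PL?F → skip
[3] flags=1000 → (cmp)
[4] flags=1000 PL?F → skip
[5] flags=1000 NE?T → r0=0x46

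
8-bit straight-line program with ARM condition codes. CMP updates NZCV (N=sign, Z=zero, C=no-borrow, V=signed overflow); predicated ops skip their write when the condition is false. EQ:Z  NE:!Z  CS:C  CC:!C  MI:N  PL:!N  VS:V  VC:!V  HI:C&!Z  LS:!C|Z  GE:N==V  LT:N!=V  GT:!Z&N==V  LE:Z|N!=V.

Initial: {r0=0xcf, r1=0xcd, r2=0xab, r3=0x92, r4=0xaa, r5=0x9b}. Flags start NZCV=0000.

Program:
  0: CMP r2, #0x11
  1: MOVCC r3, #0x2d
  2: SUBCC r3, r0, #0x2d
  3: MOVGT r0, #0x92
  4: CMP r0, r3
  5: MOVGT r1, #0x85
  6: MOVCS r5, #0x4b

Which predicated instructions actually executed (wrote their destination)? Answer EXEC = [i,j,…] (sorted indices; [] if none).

EXEC = [5,6]

[0] flags=1010 → (cmp)
[1] flags=1010 CC?F → skip
[2] flags=1010 CC?F → skip
[3] flags=1010 GT?F → skip
[4] flags=0010 → (cmp)
[5] flags=0010 GT?T → r1=0x85
[6] flags=0010 CS?T → r5=0x4b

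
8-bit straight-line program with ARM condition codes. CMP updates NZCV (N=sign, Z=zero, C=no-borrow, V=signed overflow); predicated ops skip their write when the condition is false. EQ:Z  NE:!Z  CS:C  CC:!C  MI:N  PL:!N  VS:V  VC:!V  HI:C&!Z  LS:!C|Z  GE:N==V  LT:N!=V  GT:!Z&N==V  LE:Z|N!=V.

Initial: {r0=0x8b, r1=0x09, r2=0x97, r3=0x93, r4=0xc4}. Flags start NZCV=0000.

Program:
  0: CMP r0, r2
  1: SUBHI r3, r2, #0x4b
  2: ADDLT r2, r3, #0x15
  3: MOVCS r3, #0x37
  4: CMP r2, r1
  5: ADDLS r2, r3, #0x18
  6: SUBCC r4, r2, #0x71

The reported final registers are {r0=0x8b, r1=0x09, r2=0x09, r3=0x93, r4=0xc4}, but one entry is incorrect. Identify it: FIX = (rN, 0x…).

0: ✓ CMP  NZCV=1000
1: · SUBHI
2: ✓ ADDLT  r2←0xa8
3: · MOVCS
4: ✓ CMP  NZCV=1010
5: · ADDLS
6: · SUBCC

FIX = (r2, 0xa8)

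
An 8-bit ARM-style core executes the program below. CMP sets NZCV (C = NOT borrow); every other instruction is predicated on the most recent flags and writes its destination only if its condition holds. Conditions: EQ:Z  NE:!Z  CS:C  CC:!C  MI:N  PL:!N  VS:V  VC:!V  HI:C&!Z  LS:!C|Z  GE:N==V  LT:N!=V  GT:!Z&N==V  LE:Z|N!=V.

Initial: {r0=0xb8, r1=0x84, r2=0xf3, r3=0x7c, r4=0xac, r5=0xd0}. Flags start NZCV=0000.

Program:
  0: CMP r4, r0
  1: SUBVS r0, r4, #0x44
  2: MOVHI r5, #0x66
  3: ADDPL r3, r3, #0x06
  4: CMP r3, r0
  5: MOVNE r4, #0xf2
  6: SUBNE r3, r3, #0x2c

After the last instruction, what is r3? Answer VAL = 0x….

[0] flags=1000 → (cmp)
[1] flags=1000 VS?F → skip
[2] flags=1000 HI?F → skip
[3] flags=1000 PL?F → skip
[4] flags=1001 → (cmp)
[5] flags=1001 NE?T → r4=0xf2
[6] flags=1001 NE?T → r3=0x50

VAL = 0x50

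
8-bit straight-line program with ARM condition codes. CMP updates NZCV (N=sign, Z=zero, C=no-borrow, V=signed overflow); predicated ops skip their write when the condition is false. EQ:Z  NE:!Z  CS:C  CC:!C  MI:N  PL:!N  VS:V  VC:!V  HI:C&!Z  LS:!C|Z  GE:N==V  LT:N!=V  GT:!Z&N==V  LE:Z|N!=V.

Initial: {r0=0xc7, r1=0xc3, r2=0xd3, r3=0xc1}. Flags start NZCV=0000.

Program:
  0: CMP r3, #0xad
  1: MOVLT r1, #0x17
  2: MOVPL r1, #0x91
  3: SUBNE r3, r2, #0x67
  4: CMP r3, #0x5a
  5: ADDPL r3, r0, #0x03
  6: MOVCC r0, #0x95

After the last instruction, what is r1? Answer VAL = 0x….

VAL = 0x91

0: ✓ CMP  NZCV=0010
1: · MOVLT
2: ✓ MOVPL  r1←0x91
3: ✓ SUBNE  r3←0x6c
4: ✓ CMP  NZCV=0010
5: ✓ ADDPL  r3←0xca
6: · MOVCC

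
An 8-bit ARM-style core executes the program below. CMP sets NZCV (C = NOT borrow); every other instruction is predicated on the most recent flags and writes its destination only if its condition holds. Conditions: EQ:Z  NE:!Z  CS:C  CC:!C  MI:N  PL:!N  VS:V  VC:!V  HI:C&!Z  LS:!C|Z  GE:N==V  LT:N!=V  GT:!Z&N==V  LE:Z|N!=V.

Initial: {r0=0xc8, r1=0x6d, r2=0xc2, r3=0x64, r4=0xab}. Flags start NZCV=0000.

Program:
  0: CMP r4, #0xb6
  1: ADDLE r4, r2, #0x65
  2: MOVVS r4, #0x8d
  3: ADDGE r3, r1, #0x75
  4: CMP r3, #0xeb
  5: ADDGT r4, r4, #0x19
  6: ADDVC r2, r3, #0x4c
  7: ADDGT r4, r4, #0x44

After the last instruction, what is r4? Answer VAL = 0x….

VAL = 0x84

[0] flags=1000 → (cmp)
[1] flags=1000 LE?T → r4=0x27
[2] flags=1000 VS?F → skip
[3] flags=1000 GE?F → skip
[4] flags=0000 → (cmp)
[5] flags=0000 GT?T → r4=0x40
[6] flags=0000 VC?T → r2=0xb0
[7] flags=0000 GT?T → r4=0x84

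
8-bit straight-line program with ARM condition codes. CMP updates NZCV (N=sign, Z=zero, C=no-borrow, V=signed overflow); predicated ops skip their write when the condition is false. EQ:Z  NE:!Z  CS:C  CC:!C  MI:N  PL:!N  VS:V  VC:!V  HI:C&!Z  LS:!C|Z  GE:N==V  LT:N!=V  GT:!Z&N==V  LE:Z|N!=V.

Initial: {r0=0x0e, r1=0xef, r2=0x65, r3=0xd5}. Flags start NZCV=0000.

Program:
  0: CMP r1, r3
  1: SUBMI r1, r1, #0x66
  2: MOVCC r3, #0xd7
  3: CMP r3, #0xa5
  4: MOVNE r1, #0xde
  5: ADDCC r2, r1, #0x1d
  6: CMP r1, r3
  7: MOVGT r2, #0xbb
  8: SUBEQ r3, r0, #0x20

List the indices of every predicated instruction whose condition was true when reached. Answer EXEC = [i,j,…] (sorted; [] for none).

0: ✓ CMP  NZCV=0010
1: · SUBMI
2: · MOVCC
3: ✓ CMP  NZCV=0010
4: ✓ MOVNE  r1←0xde
5: · ADDCC
6: ✓ CMP  NZCV=0010
7: ✓ MOVGT  r2←0xbb
8: · SUBEQ

EXEC = [4,7]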